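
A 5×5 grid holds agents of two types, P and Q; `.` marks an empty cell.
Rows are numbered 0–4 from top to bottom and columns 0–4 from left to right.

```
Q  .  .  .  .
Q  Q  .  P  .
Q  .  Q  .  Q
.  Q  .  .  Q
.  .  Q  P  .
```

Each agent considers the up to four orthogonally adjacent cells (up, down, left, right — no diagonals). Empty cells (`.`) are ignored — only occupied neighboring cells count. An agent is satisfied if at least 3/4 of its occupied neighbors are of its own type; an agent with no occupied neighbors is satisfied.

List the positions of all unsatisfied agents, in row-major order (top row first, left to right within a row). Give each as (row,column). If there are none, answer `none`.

(4,2), (4,3)

(0,0)Q 1/1 satisfied
(1,0)Q 3/3 satisfied
(1,1)Q 1/1 satisfied
(1,3)P 0/0 satisfied
(2,0)Q 1/1 satisfied
(2,2)Q 0/0 satisfied
(2,4)Q 1/1 satisfied
(3,1)Q 0/0 satisfied
(3,4)Q 1/1 satisfied
(4,2)Q 0/1 not
(4,3)P 0/1 not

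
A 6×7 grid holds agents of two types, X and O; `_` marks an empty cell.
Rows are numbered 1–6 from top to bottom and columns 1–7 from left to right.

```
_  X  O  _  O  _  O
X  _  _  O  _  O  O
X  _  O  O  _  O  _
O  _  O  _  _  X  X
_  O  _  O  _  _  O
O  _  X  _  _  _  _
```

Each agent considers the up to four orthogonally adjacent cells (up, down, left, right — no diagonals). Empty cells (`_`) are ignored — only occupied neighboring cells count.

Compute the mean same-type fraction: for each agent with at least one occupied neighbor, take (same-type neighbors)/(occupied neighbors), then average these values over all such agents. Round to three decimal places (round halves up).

Row 1: (1,2)X 0/1 · (1,3)O 0/1 · (1,5)O — no occupied neighbors · (1,7)O 1/1
Row 2: (2,1)X 1/1 · (2,4)O 1/1 · (2,6)O 2/2 · (2,7)O 2/2
Row 3: (3,1)X 1/2 · (3,3)O 2/2 · (3,4)O 2/2 · (3,6)O 1/2
Row 4: (4,1)O 0/1 · (4,3)O 1/1 · (4,6)X 1/2 · (4,7)X 1/2
Row 5: (5,2)O — no occupied neighbors · (5,4)O — no occupied neighbors · (5,7)O 0/1
Row 6: (6,1)O — no occupied neighbors · (6,3)X — no occupied neighbors
Sum over 16 agents: 0/1 + 0/1 + 1/1 + 1/1 + 1/1 + 2/2 + 2/2 + 1/2 + 2/2 + 2/2 + 1/2 + 0/1 + 1/1 + 1/2 + 1/2 + 0/1 = 10; mean = 10 ÷ 16 = 5/8 = 0.625 → 0.625.

0.625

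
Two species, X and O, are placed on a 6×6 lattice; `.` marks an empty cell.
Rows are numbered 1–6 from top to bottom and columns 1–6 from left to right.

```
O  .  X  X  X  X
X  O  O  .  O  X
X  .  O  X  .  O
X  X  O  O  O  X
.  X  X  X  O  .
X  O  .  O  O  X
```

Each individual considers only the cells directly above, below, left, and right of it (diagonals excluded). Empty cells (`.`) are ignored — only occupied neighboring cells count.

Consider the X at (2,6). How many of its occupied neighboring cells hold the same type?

Occupied neighbors of (2,6): (1,6)=X, (3,6)=O, (2,5)=O.
Same type (X): 1 of 3.

1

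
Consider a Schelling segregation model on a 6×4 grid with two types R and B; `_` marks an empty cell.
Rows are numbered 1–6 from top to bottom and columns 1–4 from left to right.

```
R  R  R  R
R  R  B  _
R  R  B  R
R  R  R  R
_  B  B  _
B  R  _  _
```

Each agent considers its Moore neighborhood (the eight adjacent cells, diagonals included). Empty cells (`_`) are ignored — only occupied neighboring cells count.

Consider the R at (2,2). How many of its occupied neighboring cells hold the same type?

6

Occupied neighbors of (2,2): (1,1)=R, (1,2)=R, (1,3)=R, (2,1)=R, (2,3)=B, (3,1)=R, (3,2)=R, (3,3)=B.
Same type (R): 6 of 8.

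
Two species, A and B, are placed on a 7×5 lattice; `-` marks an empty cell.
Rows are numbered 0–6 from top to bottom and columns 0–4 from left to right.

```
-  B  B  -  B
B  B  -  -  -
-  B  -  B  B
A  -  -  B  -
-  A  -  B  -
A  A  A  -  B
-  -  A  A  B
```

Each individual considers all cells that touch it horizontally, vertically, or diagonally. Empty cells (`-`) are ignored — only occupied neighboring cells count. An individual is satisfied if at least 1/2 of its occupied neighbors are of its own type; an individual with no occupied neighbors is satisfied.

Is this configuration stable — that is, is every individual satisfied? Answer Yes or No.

(0,1)B 3/3 satisfied
(0,2)B 2/2 satisfied
(0,4)B 0/0 satisfied
(1,0)B 3/3 satisfied
(1,1)B 4/4 satisfied
(2,1)B 2/3 satisfied
(2,3)B 2/2 satisfied
(2,4)B 2/2 satisfied
(3,0)A 1/2 satisfied
(3,3)B 3/3 satisfied
(4,1)A 4/4 satisfied
(4,3)B 2/3 satisfied
(5,0)A 2/2 satisfied
(5,1)A 4/4 satisfied
(5,2)A 4/5 satisfied
(5,4)B 2/3 satisfied
(6,2)A 3/3 satisfied
(6,3)A 2/4 satisfied
(6,4)B 1/2 satisfied
All meet the threshold, so the configuration is stable.

Yes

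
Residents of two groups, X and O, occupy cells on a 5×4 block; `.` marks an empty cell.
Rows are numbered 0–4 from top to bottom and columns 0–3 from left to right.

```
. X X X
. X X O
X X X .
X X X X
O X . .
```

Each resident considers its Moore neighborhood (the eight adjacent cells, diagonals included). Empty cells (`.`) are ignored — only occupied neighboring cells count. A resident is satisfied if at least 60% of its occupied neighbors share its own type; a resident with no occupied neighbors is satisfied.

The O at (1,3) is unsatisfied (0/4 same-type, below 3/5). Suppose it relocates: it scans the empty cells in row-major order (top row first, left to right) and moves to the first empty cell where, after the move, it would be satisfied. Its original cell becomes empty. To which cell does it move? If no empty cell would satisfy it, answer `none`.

Vacating (1,3). Empty cells in order:
  (0,0): 0/2 same-type → still unsatisfied.
  (1,0): 0/4 same-type → still unsatisfied.
  (2,3): 0/4 same-type → still unsatisfied.
  (4,2): 0/4 same-type → still unsatisfied.
  (4,3): 0/2 same-type → still unsatisfied.

none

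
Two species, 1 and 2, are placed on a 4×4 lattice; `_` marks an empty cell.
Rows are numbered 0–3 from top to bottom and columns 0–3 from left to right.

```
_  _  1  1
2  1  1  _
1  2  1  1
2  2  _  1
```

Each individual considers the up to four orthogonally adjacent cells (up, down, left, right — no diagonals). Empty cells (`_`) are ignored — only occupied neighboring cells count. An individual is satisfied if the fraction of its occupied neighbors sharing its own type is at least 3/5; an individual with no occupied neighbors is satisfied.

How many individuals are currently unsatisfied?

(0,2)1 2/2 satisfied
(0,3)1 1/1 satisfied
(1,0)2 0/2 not
(1,1)1 1/3 not
(1,2)1 3/3 satisfied
(2,0)1 0/3 not
(2,1)2 1/4 not
(2,2)1 2/3 satisfied
(2,3)1 2/2 satisfied
(3,0)2 1/2 not
(3,1)2 2/2 satisfied
(3,3)1 1/1 satisfied
Unsatisfied: (1,0), (1,1), (2,0), (2,1), (3,0) — 5 in total.

5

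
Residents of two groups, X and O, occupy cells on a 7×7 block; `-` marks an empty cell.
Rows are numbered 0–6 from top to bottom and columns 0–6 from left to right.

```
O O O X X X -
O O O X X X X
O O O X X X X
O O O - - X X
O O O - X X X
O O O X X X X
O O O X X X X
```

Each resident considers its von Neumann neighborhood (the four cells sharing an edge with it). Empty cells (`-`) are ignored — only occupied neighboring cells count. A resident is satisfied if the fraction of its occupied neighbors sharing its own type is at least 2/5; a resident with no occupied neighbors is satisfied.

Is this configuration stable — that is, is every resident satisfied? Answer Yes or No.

Yes

(0,0)O 2/2 ✓
(0,1)O 3/3 ✓
(0,2)O 2/3 ✓
(0,3)X 2/3 ✓
(0,4)X 3/3 ✓
(0,5)X 2/2 ✓
(1,0)O 3/3 ✓
(1,1)O 4/4 ✓
(1,2)O 3/4 ✓
(1,3)X 3/4 ✓
(1,4)X 4/4 ✓
(1,5)X 4/4 ✓
(1,6)X 2/2 ✓
(2,0)O 3/3 ✓
(2,1)O 4/4 ✓
(2,2)O 3/4 ✓
(2,3)X 2/3 ✓
(2,4)X 3/3 ✓
(2,5)X 4/4 ✓
(2,6)X 3/3 ✓
(3,0)O 3/3 ✓
(3,1)O 4/4 ✓
(3,2)O 3/3 ✓
(3,5)X 3/3 ✓
(3,6)X 3/3 ✓
(4,0)O 3/3 ✓
(4,1)O 4/4 ✓
(4,2)O 3/3 ✓
(4,4)X 2/2 ✓
(4,5)X 4/4 ✓
(4,6)X 3/3 ✓
(5,0)O 3/3 ✓
(5,1)O 4/4 ✓
(5,2)O 3/4 ✓
(5,3)X 2/3 ✓
(5,4)X 4/4 ✓
(5,5)X 4/4 ✓
(5,6)X 3/3 ✓
(6,0)O 2/2 ✓
(6,1)O 3/3 ✓
(6,2)O 2/3 ✓
(6,3)X 2/3 ✓
(6,4)X 3/3 ✓
(6,5)X 3/3 ✓
(6,6)X 2/2 ✓
All meet the threshold, so the configuration is stable.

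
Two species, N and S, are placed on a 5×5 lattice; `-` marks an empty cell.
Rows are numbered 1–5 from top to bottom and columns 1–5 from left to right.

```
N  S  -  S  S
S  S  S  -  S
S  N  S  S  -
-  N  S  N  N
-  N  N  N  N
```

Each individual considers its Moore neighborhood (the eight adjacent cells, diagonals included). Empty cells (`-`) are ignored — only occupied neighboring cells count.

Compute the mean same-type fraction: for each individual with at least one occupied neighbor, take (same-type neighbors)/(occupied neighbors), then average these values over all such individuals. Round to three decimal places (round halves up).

(1,1)N 0/3
(1,2)S 3/4
(1,4)S 3/3
(1,5)S 2/2
(2,1)S 3/5
(2,2)S 5/7
(2,3)S 5/6
(2,5)S 3/3
(3,1)S 2/4
(3,2)N 1/7
(3,3)S 4/7
(3,4)S 4/6
(4,2)N 3/6
(4,3)S 2/8
(4,4)N 4/7
(4,5)N 3/4
(5,2)N 2/3
(5,3)N 4/5
(5,4)N 4/5
(5,5)N 3/3
Sum over 20 individuals: 0/3 + 3/4 + 3/3 + 2/2 + 3/5 + 5/7 + 5/6 + 3/3 + 2/4 + 1/7 + 4/7 + 4/6 + 3/6 + 2/8 + 4/7 + 3/4 + 2/3 + 4/5 + 4/5 + 3/3 = 787/60; mean = 787/60 ÷ 20 = 787/1200 = 0.655833… → 0.656.

0.656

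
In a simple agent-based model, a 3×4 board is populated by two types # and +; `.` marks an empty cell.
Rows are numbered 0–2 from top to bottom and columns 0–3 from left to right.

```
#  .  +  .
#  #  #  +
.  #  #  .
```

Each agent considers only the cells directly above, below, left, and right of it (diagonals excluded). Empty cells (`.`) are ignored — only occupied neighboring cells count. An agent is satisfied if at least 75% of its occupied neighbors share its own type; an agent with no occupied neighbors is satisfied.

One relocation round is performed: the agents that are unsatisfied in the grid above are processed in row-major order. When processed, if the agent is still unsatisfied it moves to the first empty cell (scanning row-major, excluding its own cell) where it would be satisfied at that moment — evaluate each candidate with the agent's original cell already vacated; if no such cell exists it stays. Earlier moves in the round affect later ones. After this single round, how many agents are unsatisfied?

Initially unsatisfied (in order): (0,2), (1,2), (1,3).
  (0,2) → (0,3).
  (1,2) → (0,1).
  (1,3): now satisfied by earlier moves; stays.
Resulting grid:
# # . +
# # . +
. # # .
All satisfied now.

0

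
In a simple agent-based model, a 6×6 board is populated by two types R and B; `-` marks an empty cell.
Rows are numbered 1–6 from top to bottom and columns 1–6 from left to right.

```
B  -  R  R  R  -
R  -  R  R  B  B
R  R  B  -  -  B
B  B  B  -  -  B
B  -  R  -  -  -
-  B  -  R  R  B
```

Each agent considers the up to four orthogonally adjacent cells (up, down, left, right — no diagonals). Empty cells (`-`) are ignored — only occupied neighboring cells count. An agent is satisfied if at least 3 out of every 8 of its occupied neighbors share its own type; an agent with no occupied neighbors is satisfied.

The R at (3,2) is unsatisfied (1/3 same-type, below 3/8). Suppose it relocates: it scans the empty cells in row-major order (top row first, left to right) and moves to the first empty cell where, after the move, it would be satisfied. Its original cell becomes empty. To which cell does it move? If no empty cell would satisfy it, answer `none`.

Vacating (3,2). Empty cells in order:
  (1,2): 1/2 same-type → satisfied — stop here.

(1,2)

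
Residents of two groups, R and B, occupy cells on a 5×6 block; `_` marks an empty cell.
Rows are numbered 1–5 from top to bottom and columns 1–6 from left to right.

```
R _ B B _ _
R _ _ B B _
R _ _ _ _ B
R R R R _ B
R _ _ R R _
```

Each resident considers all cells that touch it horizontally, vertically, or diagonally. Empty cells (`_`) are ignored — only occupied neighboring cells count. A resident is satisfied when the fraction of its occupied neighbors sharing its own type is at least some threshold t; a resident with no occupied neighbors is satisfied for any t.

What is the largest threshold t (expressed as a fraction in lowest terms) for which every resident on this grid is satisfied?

1/2

Row 1: (1,1)R 1/1 · (1,3)B 2/2 · (1,4)B 3/3
Row 2: (2,1)R 2/2 · (2,4)B 3/3 · (2,5)B 3/3
Row 3: (3,1)R 3/3 · (3,6)B 2/2
Row 4: (4,1)R 3/3 · (4,2)R 4/4 · (4,3)R 3/3 · (4,4)R 3/3 · (4,6)B 1/2
Row 5: (5,1)R 2/2 · (5,4)R 3/3 · (5,5)R 2/3
The smallest same-type fraction is 1/2 at (4,6), which reduces to 1/2. Any threshold above that leaves this resident unsatisfied.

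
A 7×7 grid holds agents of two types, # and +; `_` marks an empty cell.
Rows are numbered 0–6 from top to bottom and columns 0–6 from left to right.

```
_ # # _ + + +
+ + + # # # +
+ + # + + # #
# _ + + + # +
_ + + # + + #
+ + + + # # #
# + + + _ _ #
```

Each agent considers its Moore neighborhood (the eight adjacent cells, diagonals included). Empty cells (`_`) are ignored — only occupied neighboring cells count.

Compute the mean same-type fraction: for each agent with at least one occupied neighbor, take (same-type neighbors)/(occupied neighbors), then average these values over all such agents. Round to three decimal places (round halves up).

Row 0: (0,1)# 1/4 · (0,2)# 2/4 · (0,4)+ 1/4 · (0,5)+ 3/5 · (0,6)+ 2/3
Row 1: (1,0)+ 3/4 · (1,1)+ 4/7 · (1,2)+ 3/7 · (1,3)# 3/7 · (1,4)# 3/7 · (1,5)# 3/8 · (1,6)+ 2/5
Row 2: (2,0)+ 3/4 · (2,1)+ 5/7 · (2,2)# 1/7 · (2,3)+ 5/8 · (2,4)+ 3/8 · (2,5)# 4/8 · (2,6)# 3/5
Row 3: (3,0)# 0/3 · (3,2)+ 5/7 · (3,3)+ 6/8 · (3,4)+ 5/8 · (3,5)# 3/8 · (3,6)+ 1/5
Row 4: (4,1)+ 5/6 · (4,2)+ 6/7 · (4,3)# 1/8 · (4,4)+ 4/8 · (4,5)+ 3/8 · (4,6)# 3/5
Row 5: (5,0)+ 3/4 · (5,1)+ 6/7 · (5,2)+ 7/8 · (5,3)+ 5/7 · (5,4)# 2/6 · (5,5)# 4/6 · (5,6)# 3/4
Row 6: (6,0)# 0/3 · (6,1)+ 4/5 · (6,2)+ 5/5 · (6,3)+ 3/4 · (6,6)# 2/2
Sum over 43 agents: 1/4 + 2/4 + 1/4 + 3/5 + 2/3 + 3/4 + 4/7 + 3/7 + 3/7 + 3/7 + 3/8 + 2/5 + 3/4 + 5/7 + 1/7 + 5/8 + 3/8 + 4/8 + 3/5 + 0/3 + 5/7 + 6/8 + 5/8 + 3/8 + 1/5 + 5/6 + 6/7 + 1/8 + 4/8 + 3/8 + 3/5 + 3/4 + 6/7 + 7/8 + 5/7 + 2/6 + 4/6 + 3/4 + 0/3 + 4/5 + 5/5 + 3/4 + 2/2 = 3333/140; mean = 3333/140 ÷ 43 = 3333/6020 = 0.553654… → 0.554.

0.554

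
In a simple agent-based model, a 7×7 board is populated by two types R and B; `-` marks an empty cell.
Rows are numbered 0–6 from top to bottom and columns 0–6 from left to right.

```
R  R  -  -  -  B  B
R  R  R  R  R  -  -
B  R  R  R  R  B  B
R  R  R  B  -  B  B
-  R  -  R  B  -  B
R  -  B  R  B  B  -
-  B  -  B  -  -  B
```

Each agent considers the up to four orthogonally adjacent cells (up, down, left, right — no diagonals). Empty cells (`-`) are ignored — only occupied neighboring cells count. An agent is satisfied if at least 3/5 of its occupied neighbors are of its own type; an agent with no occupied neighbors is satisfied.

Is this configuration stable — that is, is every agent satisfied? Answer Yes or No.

No

Row 0: (0,0)R 2/2 ✓ · (0,1)R 2/2 ✓ · (0,5)B 1/1 ✓ · (0,6)B 1/1 ✓
Row 1: (1,0)R 2/3 ✓ · (1,1)R 4/4 ✓ · (1,2)R 3/3 ✓ · (1,3)R 3/3 ✓ · (1,4)R 2/2 ✓
Row 2: (2,0)B 0/3 ✗ · (2,1)R 3/4 ✓ · (2,2)R 4/4 ✓ · (2,3)R 3/4 ✓ · (2,4)R 2/3 ✓ · (2,5)B 2/3 ✓ · (2,6)B 2/2 ✓
Row 3: (3,0)R 1/2 ✗ · (3,1)R 4/4 ✓ · (3,2)R 2/3 ✓ · (3,3)B 0/3 ✗ · (3,5)B 2/2 ✓ · (3,6)B 3/3 ✓
Row 4: (4,1)R 1/1 ✓ · (4,3)R 1/3 ✗ · (4,4)B 1/2 ✗ · (4,6)B 1/1 ✓
Row 5: (5,0)R 0/0 ✓ · (5,2)B 0/1 ✗ · (5,3)R 1/4 ✗ · (5,4)B 2/3 ✓ · (5,5)B 1/1 ✓
Row 6: (6,1)B 0/0 ✓ · (6,3)B 0/1 ✗ · (6,6)B 0/0 ✓
For instance (2,0) has only 0/3 same-type neighbors, below 3/5.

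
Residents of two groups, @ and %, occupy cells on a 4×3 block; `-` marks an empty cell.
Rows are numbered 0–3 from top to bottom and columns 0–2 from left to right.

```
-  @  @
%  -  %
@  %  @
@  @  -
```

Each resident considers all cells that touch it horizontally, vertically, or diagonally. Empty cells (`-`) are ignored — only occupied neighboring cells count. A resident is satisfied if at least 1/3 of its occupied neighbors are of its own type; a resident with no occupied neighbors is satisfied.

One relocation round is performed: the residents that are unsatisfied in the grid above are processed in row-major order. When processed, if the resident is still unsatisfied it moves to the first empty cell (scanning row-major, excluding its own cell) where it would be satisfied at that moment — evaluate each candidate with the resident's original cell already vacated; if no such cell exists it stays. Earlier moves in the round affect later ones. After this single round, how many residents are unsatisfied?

Initially unsatisfied (in order): (1,2).
  (1,2) → (0,0).
Resulting grid:
% @ @
% - -
@ % @
@ @ -
Unsatisfied now: (2,1).

1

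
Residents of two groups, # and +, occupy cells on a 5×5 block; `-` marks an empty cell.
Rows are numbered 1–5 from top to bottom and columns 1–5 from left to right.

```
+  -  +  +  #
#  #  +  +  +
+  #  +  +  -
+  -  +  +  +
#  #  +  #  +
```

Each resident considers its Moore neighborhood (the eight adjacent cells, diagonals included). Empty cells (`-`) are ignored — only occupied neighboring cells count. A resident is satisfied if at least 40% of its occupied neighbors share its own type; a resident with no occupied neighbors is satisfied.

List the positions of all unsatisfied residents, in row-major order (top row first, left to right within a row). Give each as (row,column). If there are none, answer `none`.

(1,1)+ 0/2 unhappy
(1,3)+ 3/4 ok
(1,4)+ 4/5 ok
(1,5)# 0/3 unhappy
(2,1)# 2/4 ok
(2,2)# 2/7 unhappy
(2,3)+ 5/7 ok
(2,4)+ 6/7 ok
(2,5)+ 3/4 ok
(3,1)+ 1/4 unhappy
(3,2)# 2/7 unhappy
(3,3)+ 5/7 ok
(3,4)+ 7/7 ok
(4,1)+ 1/4 unhappy
(4,3)+ 4/7 ok
(4,4)+ 6/7 ok
(4,5)+ 3/4 ok
(5,1)# 1/2 ok
(5,2)# 1/4 unhappy
(5,3)+ 2/4 ok
(5,4)# 0/5 unhappy
(5,5)+ 2/3 ok

(1,1), (1,5), (2,2), (3,1), (3,2), (4,1), (5,2), (5,4)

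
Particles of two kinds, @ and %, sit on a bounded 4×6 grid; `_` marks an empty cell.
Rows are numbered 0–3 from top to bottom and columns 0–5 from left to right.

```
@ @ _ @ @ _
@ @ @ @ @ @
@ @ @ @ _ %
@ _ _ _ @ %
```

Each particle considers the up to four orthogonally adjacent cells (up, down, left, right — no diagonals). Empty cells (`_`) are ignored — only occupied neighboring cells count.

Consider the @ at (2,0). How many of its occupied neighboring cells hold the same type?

3

Occupied neighbors of (2,0): (1,0)=@, (3,0)=@, (2,1)=@.
Same type (@): 3 of 3.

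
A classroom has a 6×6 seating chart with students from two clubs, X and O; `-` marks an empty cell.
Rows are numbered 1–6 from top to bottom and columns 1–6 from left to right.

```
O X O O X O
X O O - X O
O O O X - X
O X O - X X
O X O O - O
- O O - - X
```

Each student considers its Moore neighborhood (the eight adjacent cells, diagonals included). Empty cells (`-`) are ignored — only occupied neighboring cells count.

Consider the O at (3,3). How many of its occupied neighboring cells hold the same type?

Occupied neighbors of (3,3): (2,2)=O, (2,3)=O, (3,2)=O, (3,4)=X, (4,2)=X, (4,3)=O.
Same type (O): 4 of 6.

4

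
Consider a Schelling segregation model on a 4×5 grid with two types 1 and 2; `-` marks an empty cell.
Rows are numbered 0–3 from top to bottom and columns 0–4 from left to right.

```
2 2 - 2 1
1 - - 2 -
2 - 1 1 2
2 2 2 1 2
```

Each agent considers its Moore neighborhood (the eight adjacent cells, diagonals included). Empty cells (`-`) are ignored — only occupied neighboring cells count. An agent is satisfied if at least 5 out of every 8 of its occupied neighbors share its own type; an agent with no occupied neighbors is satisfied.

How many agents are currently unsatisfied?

12

(0,0)2 1/2 ✗
(0,1)2 1/2 ✗
(0,3)2 1/2 ✗
(0,4)1 0/2 ✗
(1,0)1 0/3 ✗
(1,3)2 2/5 ✗
(2,0)2 2/3 ✓
(2,2)1 2/5 ✗
(2,3)1 2/6 ✗
(2,4)2 2/4 ✗
(3,0)2 2/2 ✓
(3,1)2 3/4 ✓
(3,2)2 1/4 ✗
(3,3)1 2/5 ✗
(3,4)2 1/3 ✗
Unsatisfied: (0,0), (0,1), (0,3), (0,4), (1,0), (1,3), (2,2), (2,3), (2,4), (3,2), (3,3), (3,4) — 12 in total.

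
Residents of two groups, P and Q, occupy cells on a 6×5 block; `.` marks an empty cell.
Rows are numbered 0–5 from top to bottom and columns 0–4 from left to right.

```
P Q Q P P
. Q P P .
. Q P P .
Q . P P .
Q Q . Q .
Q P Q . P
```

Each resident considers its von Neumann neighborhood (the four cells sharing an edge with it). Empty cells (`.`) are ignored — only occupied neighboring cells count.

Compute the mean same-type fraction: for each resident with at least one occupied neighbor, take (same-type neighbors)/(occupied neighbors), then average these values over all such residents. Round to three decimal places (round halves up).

0.588

(0,0)P 0/1
(0,1)Q 2/3
(0,2)Q 1/3
(0,3)P 2/3
(0,4)P 1/1
(1,1)Q 2/3
(1,2)P 2/4
(1,3)P 3/3
(2,1)Q 1/2
(2,2)P 3/4
(2,3)P 3/3
(3,0)Q 1/1
(3,2)P 2/2
(3,3)P 2/3
(4,0)Q 3/3
(4,1)Q 1/2
(4,3)Q 0/1
(5,0)Q 1/2
(5,1)P 0/3
(5,2)Q 0/1
(5,4)P — no occupied neighbors
Sum over 20 residents: 0/1 + 2/3 + 1/3 + 2/3 + 1/1 + 2/3 + 2/4 + 3/3 + 1/2 + 3/4 + 3/3 + 1/1 + 2/2 + 2/3 + 3/3 + 1/2 + 0/1 + 1/2 + 0/3 + 0/1 = 47/4; mean = 47/4 ÷ 20 = 47/80 = 0.5875 → 0.588.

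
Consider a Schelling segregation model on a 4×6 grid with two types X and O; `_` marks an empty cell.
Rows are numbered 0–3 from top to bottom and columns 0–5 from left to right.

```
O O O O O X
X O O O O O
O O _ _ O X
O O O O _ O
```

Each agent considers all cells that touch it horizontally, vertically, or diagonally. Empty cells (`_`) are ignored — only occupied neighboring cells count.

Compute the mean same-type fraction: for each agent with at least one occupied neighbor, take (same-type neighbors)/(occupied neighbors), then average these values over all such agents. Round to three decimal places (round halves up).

0.735

(0,0)O 2/3
(0,1)O 4/5
(0,2)O 5/5
(0,3)O 5/5
(0,4)O 4/5
(0,5)X 0/3
(1,0)X 0/5
(1,1)O 6/7
(1,2)O 6/6
(1,3)O 6/6
(1,4)O 5/7
(1,5)O 3/5
(2,0)O 4/5
(2,1)O 6/7
(2,4)O 5/6
(2,5)X 0/4
(3,0)O 3/3
(3,1)O 4/4
(3,2)O 3/3
(3,3)O 2/2
(3,5)O 1/2
Sum over 21 agents: 2/3 + 4/5 + 5/5 + 5/5 + 4/5 + 0/3 + 0/5 + 6/7 + 6/6 + 6/6 + 5/7 + 3/5 + 4/5 + 6/7 + 5/6 + 0/4 + 3/3 + 4/4 + 3/3 + 2/2 + 1/2 = 108/7; mean = 108/7 ÷ 21 = 36/49 = 0.734693… → 0.735.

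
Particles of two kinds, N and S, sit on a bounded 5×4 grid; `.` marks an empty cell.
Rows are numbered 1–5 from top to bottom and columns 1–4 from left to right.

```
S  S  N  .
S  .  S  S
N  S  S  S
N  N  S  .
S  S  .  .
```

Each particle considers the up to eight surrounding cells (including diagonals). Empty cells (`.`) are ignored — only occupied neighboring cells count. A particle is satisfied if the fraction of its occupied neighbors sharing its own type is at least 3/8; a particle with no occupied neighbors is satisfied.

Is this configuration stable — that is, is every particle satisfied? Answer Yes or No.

No

(1,1)S 2/2 satisfied
(1,2)S 3/4 satisfied
(1,3)N 0/3 not
(2,1)S 3/4 satisfied
(2,3)S 5/6 satisfied
(2,4)S 3/4 satisfied
(3,1)N 2/4 satisfied
(3,2)S 4/7 satisfied
(3,3)S 5/6 satisfied
(3,4)S 4/4 satisfied
(4,1)N 2/5 satisfied
(4,2)N 2/7 not
(4,3)S 4/5 satisfied
(5,1)S 1/3 not
(5,2)S 2/4 satisfied
For instance (1,3) has only 0/3 same-type neighbors, below 3/8.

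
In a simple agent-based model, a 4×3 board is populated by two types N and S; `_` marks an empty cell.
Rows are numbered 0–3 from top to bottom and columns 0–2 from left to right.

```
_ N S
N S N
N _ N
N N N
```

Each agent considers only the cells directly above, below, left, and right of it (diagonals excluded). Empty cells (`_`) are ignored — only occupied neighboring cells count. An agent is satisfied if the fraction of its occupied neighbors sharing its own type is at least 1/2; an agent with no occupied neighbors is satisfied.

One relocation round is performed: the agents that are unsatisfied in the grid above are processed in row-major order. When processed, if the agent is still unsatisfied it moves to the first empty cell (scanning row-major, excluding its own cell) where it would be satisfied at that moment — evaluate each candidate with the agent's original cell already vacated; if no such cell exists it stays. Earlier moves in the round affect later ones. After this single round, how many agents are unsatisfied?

0

Initially unsatisfied (in order): (0,1), (0,2), (1,1), (1,2).
  (0,1) → (0,0).
  (0,2) → (0,1).
  (1,1) → (0,2).
  (1,2): now satisfied by earlier moves; stays.
Resulting grid:
N S S
N _ N
N _ N
N N N
All satisfied now.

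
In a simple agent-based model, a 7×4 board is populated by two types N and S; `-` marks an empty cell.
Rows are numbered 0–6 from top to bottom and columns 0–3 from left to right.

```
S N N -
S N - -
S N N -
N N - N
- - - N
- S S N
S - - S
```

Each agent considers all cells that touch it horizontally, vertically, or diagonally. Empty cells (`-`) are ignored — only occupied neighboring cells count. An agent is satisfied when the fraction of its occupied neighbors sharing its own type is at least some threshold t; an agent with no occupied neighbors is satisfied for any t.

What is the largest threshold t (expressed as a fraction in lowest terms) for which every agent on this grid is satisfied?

1/5

(0,0)S 1/3
(0,1)N 2/4
(0,2)N 2/2
(1,0)S 2/5
(1,1)N 4/7
(2,0)S 1/5
(2,1)N 4/6
(2,2)N 4/4
(3,0)N 2/3
(3,1)N 3/4
(3,3)N 2/2
(4,3)N 2/3
(5,1)S 2/2
(5,2)S 2/4
(5,3)N 1/3
(6,0)S 1/1
(6,3)S 1/2
The smallest same-type fraction is 1/5 at (2,0), which reduces to 1/5. Any threshold above that leaves this agent unsatisfied.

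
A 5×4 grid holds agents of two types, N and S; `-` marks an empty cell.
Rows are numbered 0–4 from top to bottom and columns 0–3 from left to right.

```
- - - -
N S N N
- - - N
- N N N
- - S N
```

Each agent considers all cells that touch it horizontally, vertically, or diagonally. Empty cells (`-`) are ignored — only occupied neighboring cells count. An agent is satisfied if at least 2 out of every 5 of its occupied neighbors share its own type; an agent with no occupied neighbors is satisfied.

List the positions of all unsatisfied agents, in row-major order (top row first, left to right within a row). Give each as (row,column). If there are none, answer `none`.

(1,0), (1,1), (4,2)

(1,0)N 0/1 ✗
(1,1)S 0/2 ✗
(1,2)N 2/3 ✓
(1,3)N 2/2 ✓
(2,3)N 4/4 ✓
(3,1)N 1/2 ✓
(3,2)N 4/5 ✓
(3,3)N 3/4 ✓
(4,2)S 0/4 ✗
(4,3)N 2/3 ✓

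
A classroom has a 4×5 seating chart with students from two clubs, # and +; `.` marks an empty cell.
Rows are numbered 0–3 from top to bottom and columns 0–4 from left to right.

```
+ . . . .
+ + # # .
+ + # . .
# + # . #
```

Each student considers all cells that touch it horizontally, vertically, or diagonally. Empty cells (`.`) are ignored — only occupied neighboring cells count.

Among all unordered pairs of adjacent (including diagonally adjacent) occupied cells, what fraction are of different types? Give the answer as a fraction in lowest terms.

Scan each occupied cell's neighbors to the right and below (and the two forward diagonals) so each pair is counted once.
From row 0: 0 unlike of 2 pairs (running 0/2).
From row 1: 3 unlike of 11 pairs (running 3/13).
From row 2: 5 unlike of 9 pairs (running 8/22).
From row 3: 2 unlike of 2 pairs (running 10/24).
Total adjacent occupied pairs: 24; unlike-type pairs: 10.
10/24 reduces to 5/12.

5/12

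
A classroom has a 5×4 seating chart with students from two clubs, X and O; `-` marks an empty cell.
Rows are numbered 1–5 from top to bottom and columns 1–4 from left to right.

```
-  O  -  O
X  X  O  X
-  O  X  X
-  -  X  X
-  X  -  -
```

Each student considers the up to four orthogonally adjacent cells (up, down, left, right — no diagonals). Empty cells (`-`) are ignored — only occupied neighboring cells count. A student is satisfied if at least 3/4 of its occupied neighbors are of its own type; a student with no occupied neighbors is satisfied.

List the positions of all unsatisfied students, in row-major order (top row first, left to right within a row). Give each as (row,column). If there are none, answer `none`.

Row 1: (1,2)O 0/1 ✗ · (1,4)O 0/1 ✗
Row 2: (2,1)X 1/1 ✓ · (2,2)X 1/4 ✗ · (2,3)O 0/3 ✗ · (2,4)X 1/3 ✗
Row 3: (3,2)O 0/2 ✗ · (3,3)X 2/4 ✗ · (3,4)X 3/3 ✓
Row 4: (4,3)X 2/2 ✓ · (4,4)X 2/2 ✓
Row 5: (5,2)X 0/0 ✓

(1,2), (1,4), (2,2), (2,3), (2,4), (3,2), (3,3)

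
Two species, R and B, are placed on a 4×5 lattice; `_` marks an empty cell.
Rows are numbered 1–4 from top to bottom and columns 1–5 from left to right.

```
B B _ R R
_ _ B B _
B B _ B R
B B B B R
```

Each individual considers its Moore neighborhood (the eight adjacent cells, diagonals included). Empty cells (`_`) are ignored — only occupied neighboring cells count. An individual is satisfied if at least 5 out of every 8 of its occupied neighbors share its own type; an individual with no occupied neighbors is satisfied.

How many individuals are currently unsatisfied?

(1,1)B 1/1 ok
(1,2)B 2/2 ok
(1,4)R 1/3 unhappy
(1,5)R 1/2 unhappy
(2,3)B 4/5 ok
(2,4)B 2/5 unhappy
(3,1)B 3/3 ok
(3,2)B 5/5 ok
(3,4)B 4/6 ok
(3,5)R 1/4 unhappy
(4,1)B 3/3 ok
(4,2)B 4/4 ok
(4,3)B 4/4 ok
(4,4)B 2/4 unhappy
(4,5)R 1/3 unhappy
Unsatisfied: (1,4), (1,5), (2,4), (3,5), (4,4), (4,5) — 6 in total.

6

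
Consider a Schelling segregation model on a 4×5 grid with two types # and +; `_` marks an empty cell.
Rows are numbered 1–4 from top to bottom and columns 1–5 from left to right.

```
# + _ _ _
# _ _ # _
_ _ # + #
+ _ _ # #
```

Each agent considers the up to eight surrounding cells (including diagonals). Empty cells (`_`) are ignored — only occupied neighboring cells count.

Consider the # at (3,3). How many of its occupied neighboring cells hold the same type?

2

Occupied neighbors of (3,3): (2,4)=#, (3,4)=+, (4,4)=#.
Same type (#): 2 of 3.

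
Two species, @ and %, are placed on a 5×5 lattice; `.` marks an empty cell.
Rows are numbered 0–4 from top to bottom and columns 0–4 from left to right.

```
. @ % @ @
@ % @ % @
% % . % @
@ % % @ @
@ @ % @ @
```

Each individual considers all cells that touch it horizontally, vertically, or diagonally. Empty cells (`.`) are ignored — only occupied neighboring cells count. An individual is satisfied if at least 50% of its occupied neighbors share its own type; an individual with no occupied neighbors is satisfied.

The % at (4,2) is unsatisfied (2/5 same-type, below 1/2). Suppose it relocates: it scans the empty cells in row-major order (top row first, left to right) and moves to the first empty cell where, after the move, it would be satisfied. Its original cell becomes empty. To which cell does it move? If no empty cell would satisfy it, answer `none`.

Vacating (4,2). Empty cells in order:
  (0,0): 1/3 same-type → still unsatisfied.
  (2,2): 6/8 same-type → satisfied — stop here.

(2,2)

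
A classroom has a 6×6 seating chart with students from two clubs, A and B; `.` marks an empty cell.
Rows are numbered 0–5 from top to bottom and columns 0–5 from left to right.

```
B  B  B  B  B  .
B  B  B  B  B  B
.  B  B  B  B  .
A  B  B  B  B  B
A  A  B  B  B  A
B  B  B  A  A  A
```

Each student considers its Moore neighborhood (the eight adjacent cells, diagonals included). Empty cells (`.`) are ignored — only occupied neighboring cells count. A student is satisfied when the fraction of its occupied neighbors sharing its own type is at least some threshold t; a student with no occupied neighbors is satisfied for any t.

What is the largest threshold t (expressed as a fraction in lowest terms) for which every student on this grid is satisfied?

1/5

(0,0)B 3/3
(0,1)B 5/5
(0,2)B 5/5
(0,3)B 5/5
(0,4)B 4/4
(1,0)B 4/4
(1,1)B 7/7
(1,2)B 8/8
(1,3)B 8/8
(1,4)B 6/6
(1,5)B 3/3
(2,1)B 6/7
(2,2)B 8/8
(2,3)B 8/8
(2,4)B 7/7
(3,0)A 2/4
(3,1)B 4/7
(3,2)B 7/8
(3,3)B 8/8
(3,4)B 6/7
(3,5)B 3/4
(4,0)A 2/5
(4,1)A 2/8
(4,2)B 6/8
(4,3)B 6/8
(4,4)B 4/8
(4,5)A 2/5
(5,0)B 1/3
(5,1)B 3/5
(5,2)B 3/5
(5,3)A 1/5
(5,4)A 3/5
(5,5)A 2/3
The smallest same-type fraction is 1/5 at (5,3), which reduces to 1/5. Any threshold above that leaves this student unsatisfied.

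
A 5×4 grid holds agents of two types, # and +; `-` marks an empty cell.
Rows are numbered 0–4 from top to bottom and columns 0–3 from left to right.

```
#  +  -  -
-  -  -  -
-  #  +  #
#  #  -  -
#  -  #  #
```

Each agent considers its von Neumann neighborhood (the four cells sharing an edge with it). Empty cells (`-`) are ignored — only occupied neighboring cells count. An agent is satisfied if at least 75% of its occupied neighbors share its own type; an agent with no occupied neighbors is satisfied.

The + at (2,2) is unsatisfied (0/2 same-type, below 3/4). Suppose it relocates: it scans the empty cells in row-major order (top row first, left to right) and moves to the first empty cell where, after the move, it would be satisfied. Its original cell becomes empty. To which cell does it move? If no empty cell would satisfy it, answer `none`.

Vacating (2,2). Empty cells in order:
  (0,2): 1/1 same-type → satisfied — stop here.

(0,2)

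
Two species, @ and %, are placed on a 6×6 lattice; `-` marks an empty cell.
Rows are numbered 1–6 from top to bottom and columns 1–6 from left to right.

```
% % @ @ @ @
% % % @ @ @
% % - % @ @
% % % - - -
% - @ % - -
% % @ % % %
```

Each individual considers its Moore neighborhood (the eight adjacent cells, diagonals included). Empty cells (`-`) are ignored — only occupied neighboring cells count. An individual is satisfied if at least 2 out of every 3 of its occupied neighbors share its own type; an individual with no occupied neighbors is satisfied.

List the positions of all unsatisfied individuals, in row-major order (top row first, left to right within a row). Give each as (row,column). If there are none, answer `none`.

(1,1)% 3/3 ok
(1,2)% 4/5 ok
(1,3)@ 2/5 unhappy
(1,4)@ 4/5 ok
(1,5)@ 5/5 ok
(1,6)@ 3/3 ok
(2,1)% 5/5 ok
(2,2)% 6/7 ok
(2,3)% 4/7 unhappy
(2,4)@ 5/7 ok
(2,5)@ 7/8 ok
(2,6)@ 5/5 ok
(3,1)% 5/5 ok
(3,2)% 7/7 ok
(3,4)% 2/5 unhappy
(3,5)@ 4/5 ok
(3,6)@ 3/3 ok
(4,1)% 4/4 ok
(4,2)% 5/6 ok
(4,3)% 4/5 ok
(5,1)% 4/4 ok
(5,3)@ 1/6 unhappy
(5,4)% 3/5 unhappy
(6,1)% 2/2 ok
(6,2)% 2/4 unhappy
(6,3)@ 1/4 unhappy
(6,4)% 2/4 unhappy
(6,5)% 3/3 ok
(6,6)% 1/1 ok

(1,3), (2,3), (3,4), (5,3), (5,4), (6,2), (6,3), (6,4)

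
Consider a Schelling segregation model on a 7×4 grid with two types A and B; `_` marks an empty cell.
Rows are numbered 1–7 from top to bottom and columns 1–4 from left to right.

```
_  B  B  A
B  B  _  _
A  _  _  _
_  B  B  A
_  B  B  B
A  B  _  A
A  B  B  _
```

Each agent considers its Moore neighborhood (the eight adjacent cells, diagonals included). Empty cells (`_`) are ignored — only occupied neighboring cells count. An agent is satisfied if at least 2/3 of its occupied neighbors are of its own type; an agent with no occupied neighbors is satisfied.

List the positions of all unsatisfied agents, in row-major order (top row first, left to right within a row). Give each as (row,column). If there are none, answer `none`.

Row 1: (1,2)B 3/3 ok · (1,3)B 2/3 ok · (1,4)A 0/1 unhappy
Row 2: (2,1)B 2/3 ok · (2,2)B 3/4 ok
Row 3: (3,1)A 0/3 unhappy
Row 4: (4,2)B 3/4 ok · (4,3)B 4/5 ok · (4,4)A 0/3 unhappy
Row 5: (5,2)B 4/5 ok · (5,3)B 5/7 ok · (5,4)B 2/4 unhappy
Row 6: (6,1)A 1/4 unhappy · (6,2)B 4/6 ok · (6,4)A 0/3 unhappy
Row 7: (7,1)A 1/3 unhappy · (7,2)B 2/4 unhappy · (7,3)B 2/3 ok

(1,4), (3,1), (4,4), (5,4), (6,1), (6,4), (7,1), (7,2)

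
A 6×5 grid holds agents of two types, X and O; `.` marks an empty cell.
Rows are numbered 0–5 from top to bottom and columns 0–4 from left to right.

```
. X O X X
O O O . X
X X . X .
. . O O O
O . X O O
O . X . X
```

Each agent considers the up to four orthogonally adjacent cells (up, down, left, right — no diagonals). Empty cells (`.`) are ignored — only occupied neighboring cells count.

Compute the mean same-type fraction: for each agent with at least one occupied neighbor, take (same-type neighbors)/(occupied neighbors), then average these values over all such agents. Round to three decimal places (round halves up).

0.607

Row 0: (0,1)X 0/2 · (0,2)O 1/3 · (0,3)X 1/2 · (0,4)X 2/2
Row 1: (1,0)O 1/2 · (1,1)O 2/4 · (1,2)O 2/2 · (1,4)X 1/1
Row 2: (2,0)X 1/2 · (2,1)X 1/2 · (2,3)X 0/1
Row 3: (3,2)O 1/2 · (3,3)O 3/4 · (3,4)O 2/2
Row 4: (4,0)O 1/1 · (4,2)X 1/3 · (4,3)O 2/3 · (4,4)O 2/3
Row 5: (5,0)O 1/1 · (5,2)X 1/1 · (5,4)X 0/1
Sum over 21 agents: 0/2 + 1/3 + 1/2 + 2/2 + 1/2 + 2/4 + 2/2 + 1/1 + 1/2 + 1/2 + 0/1 + 1/2 + 3/4 + 2/2 + 1/1 + 1/3 + 2/3 + 2/3 + 1/1 + 1/1 + 0/1 = 51/4; mean = 51/4 ÷ 21 = 17/28 = 0.607142… → 0.607.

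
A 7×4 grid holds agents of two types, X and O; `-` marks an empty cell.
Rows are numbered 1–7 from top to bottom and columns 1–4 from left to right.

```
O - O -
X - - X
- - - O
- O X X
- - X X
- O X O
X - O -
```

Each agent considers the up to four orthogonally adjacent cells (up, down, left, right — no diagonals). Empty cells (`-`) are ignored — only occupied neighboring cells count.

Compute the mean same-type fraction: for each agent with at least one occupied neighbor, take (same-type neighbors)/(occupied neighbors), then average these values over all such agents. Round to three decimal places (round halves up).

(1,1)O 0/1
(1,3)O — no occupied neighbors
(2,1)X 0/1
(2,4)X 0/1
(3,4)O 0/2
(4,2)O 0/1
(4,3)X 2/3
(4,4)X 2/3
(5,3)X 3/3
(5,4)X 2/3
(6,2)O 0/1
(6,3)X 1/4
(6,4)O 0/2
(7,1)X — no occupied neighbors
(7,3)O 0/1
Sum over 13 agents: 0/1 + 0/1 + 0/1 + 0/2 + 0/1 + 2/3 + 2/3 + 3/3 + 2/3 + 0/1 + 1/4 + 0/2 + 0/1 = 13/4; mean = 13/4 ÷ 13 = 1/4 = 0.25 → 0.250.

0.250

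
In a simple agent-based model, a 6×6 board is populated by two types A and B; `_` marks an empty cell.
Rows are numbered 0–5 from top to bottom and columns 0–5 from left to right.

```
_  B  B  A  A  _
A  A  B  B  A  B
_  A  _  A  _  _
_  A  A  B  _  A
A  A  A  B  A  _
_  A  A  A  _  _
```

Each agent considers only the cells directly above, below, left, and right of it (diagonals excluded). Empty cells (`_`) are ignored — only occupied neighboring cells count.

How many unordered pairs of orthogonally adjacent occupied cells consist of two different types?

12

Scan each occupied cell's neighbors to the right and below so each pair is counted once.
Row 0: B(0,1)–B(0,2)= B(0,1)–A(1,1)≠ B(0,2)–A(0,3)≠ B(0,2)–B(1,2)= A(0,3)–A(0,4)= A(0,3)–B(1,3)≠ A(0,4)–A(1,4)=  → 3/7 unlike.
Row 1: A(1,0)–A(1,1)= A(1,1)–B(1,2)≠ A(1,1)–A(2,1)= B(1,2)–B(1,3)= B(1,3)–A(1,4)≠ B(1,3)–A(2,3)≠ A(1,4)–B(1,5)≠  → 4/7 unlike.
Row 2: A(2,1)–A(3,1)= A(2,3)–B(3,3)≠  → 1/2 unlike.
Row 3: A(3,1)–A(3,2)= A(3,1)–A(4,1)= A(3,2)–B(3,3)≠ A(3,2)–A(4,2)= B(3,3)–B(4,3)=  → 1/5 unlike.
Row 4: A(4,0)–A(4,1)= A(4,1)–A(4,2)= A(4,1)–A(5,1)= A(4,2)–B(4,3)≠ A(4,2)–A(5,2)= B(4,3)–A(4,4)≠ B(4,3)–A(5,3)≠  → 3/7 unlike.
Row 5: A(5,1)–A(5,2)= A(5,2)–A(5,3)=  → 0/2 unlike.
Total adjacent occupied pairs: 30; unlike-type pairs: 12.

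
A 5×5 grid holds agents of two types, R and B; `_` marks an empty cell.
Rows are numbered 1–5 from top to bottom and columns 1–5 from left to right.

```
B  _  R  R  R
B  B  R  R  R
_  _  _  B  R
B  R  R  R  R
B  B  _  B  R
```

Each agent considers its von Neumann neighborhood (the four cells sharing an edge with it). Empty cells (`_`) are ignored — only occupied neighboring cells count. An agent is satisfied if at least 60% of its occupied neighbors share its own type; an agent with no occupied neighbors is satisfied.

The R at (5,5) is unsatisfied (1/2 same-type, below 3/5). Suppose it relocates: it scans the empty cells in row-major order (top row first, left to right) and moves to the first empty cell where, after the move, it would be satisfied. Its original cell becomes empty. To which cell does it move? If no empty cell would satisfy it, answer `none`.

(3,3)

Vacating (5,5). Empty cells in order:
  (1,2): 1/3 same-type → still unsatisfied.
  (3,1): 0/2 same-type → still unsatisfied.
  (3,2): 1/2 same-type → still unsatisfied.
  (3,3): 2/3 same-type → satisfied — stop here.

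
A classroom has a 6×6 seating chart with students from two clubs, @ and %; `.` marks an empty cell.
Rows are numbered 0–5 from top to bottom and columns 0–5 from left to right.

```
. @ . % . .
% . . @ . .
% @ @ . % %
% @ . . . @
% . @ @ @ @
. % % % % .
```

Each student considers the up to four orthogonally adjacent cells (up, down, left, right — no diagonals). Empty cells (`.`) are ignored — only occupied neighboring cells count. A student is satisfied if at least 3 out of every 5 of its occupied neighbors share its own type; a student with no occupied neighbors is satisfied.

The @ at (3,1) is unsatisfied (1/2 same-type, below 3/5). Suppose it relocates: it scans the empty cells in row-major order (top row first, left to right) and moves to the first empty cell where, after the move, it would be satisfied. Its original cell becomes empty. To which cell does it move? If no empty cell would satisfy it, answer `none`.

Vacating (3,1). Empty cells in order:
  (0,0): 1/2 same-type → still unsatisfied.
  (0,2): 1/2 same-type → still unsatisfied.
  (0,4): 0/1 same-type → still unsatisfied.
  (0,5): 0/0 same-type → satisfied — stop here.

(0,5)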